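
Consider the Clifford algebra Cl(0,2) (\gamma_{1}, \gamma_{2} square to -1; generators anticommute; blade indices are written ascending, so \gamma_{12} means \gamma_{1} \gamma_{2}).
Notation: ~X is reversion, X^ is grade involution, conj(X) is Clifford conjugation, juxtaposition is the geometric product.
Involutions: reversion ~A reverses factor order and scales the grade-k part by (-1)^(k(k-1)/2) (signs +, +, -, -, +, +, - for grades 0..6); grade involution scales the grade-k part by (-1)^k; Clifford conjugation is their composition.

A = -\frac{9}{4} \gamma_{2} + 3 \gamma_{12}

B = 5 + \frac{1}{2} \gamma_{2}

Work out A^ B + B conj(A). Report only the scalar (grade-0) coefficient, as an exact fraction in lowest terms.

first term: -\frac{9}{8} - \frac{3}{2} \gamma_{1} + \frac{45}{4} \gamma_{2} + 15 \gamma_{12}
second term: -\frac{9}{8} - \frac{3}{2} \gamma_{1} + \frac{45}{4} \gamma_{2} - 15 \gamma_{12}
Answer: -\frac{9}{4}


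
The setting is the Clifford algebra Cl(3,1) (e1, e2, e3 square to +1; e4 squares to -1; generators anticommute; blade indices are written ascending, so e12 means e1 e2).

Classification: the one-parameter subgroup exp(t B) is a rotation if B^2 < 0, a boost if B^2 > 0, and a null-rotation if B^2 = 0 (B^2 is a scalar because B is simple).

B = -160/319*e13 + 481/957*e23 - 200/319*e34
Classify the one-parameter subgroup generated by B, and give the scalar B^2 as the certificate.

B^2 term by term: the squares give (-160/319)^2*(e13)^2 + (481/957)^2*(e23)^2 + (-200/319)^2*(e34)^2 = 25600/101761*(-1) + 231361/915849*(-1) + 40000/101761*(+1) = -1/9 (each basis 2-blade squares to minus the product of its generators' squares); cross terms between blades sharing an index anticommute and cancel. So B^2 = -1/9.
Answer: rotation, certificate B^2 = -1/9. The invariant at work: B^2 = -1/9 is unchanged by conjugation, hence its sign classifies the subgroup whatever basis B is written in.


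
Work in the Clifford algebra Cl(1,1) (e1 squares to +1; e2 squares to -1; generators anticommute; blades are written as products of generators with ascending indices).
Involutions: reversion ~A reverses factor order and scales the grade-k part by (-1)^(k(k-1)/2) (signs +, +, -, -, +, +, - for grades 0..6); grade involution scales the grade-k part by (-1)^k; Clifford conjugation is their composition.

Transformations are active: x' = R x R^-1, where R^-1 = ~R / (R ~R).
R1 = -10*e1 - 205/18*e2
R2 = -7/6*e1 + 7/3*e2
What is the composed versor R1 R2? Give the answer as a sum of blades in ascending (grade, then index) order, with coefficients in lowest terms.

Distribute over the terms of R1 (each basis-blade product reordered to ascending indices, repeated generators contracted through their squares):
(-10*e1) R2 = 35/3 - 70/3*e1 e2
(-205/18*e2) R2 = 1435/54 - 1435/108*e1 e2
Summing the partial products and collecting blades:
Answer: 2065/54 - 3955/108*e1 e2


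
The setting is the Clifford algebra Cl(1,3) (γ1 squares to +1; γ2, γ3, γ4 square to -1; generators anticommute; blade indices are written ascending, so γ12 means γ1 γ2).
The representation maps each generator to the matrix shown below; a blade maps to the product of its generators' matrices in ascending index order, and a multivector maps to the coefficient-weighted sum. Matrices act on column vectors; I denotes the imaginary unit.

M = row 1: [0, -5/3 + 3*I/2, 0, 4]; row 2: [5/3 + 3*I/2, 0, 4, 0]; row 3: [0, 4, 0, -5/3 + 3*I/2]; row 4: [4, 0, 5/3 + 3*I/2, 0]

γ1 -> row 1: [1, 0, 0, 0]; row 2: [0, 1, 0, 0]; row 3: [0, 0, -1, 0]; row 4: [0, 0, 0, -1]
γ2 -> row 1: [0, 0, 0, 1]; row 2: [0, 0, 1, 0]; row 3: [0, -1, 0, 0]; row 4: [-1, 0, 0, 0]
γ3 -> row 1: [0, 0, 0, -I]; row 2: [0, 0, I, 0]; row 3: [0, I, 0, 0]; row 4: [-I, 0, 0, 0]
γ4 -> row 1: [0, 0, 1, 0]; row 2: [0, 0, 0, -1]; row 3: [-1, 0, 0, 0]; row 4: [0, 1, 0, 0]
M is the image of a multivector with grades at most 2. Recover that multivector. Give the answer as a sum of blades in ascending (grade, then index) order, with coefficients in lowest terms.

Method: the blade images are trace-orthogonal — tr(rho(e_A) rho(e_B)^-1) = 4 if A = B and 0 otherwise — and rho(e_A)^-1 = (e_A)^2 * rho(e_A) with (e_A)^2 = +1 or -1, so the coefficient of e_A in the preimage is (e_A)^2 * tr(M rho(e_A))/4.
Nonzero projections over blades of grade <= 2: γ12: (γ12)^2 = +1, tr(M rho(γ12)) = 16, coefficient 4; γ24: (γ24)^2 = -1, tr(M rho(γ24)) = 20/3, coefficient -5/3; γ34: (γ34)^2 = -1, tr(M rho(γ34)) = 6, coefficient -3/2. Every other blade of grade <= 2 projects to 0.
Answer: 4*γ12 - 5/3*γ24 - 3/2*γ34


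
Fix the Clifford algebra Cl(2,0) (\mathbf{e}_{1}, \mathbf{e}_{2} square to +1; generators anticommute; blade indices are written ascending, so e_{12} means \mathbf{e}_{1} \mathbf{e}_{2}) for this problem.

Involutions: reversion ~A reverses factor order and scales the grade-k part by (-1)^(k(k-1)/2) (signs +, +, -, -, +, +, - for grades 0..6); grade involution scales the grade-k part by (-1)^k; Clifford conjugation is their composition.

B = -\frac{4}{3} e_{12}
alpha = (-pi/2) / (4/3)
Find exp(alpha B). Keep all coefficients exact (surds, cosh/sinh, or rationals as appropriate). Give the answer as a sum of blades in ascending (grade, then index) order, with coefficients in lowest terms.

B^2 = (-\frac{4}{3})^2*(e_{12})^2 = \frac{16}{9}*(-1) = -\frac{16}{9} (a basis 2-blade squares to minus the product of its generators' squares).
B^2 = -\frac{16}{9} — B^2 < 0, so the exponential closes trigonometrically: l = \frac{4}{3}, alpha*l = - \frac{\pi}{2}, so exp(alpha B) = cos(- \frac{\pi}{2}) + (sin(- \frac{\pi}{2})/(\frac{4}{3}))*B = 0 + (- \frac{3}{4})*B.
Answer: e_{12}


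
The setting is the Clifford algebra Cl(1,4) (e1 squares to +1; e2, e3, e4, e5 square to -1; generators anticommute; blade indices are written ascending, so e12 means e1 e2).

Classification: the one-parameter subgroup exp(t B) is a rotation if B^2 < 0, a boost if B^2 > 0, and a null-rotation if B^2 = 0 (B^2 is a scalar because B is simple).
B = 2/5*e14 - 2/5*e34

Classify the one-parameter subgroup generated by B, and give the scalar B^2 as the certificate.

B^2 term by term: the squares give (2/5)^2*(e14)^2 + (-2/5)^2*(e34)^2 = 4/25*(+1) + 4/25*(-1) = 0 (each basis 2-blade squares to minus the product of its generators' squares); cross terms between blades sharing an index anticommute and cancel. So B^2 = 0.
Answer: null-rotation, certificate B^2 = 0. The invariant at work: B^2 = 0 is unchanged by conjugation, hence its sign classifies the subgroup whatever basis B is written in.


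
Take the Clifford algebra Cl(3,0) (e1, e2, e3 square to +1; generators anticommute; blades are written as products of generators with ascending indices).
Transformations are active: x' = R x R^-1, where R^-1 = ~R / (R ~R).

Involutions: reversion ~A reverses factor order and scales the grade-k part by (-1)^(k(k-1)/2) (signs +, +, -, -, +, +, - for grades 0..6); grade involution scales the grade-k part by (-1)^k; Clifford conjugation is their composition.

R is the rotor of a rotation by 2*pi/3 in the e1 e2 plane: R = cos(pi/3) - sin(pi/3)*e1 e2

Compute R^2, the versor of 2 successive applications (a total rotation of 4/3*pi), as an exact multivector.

Half-angle bookkeeping: 2 applications in e1 e2 add up to rotor phase 2*pi/3 = 2*pi/3, so R^2 = cos(2*pi/3) - sin(2*pi/3)*e1 e2.
cos(2*pi/3) = -1/2 and sin(2*pi/3) = sqrt(3)/2, so R^2 = -1/2 - sqrt(3)/2*e1 e2. The net rotation is 4/3*pi; the rotor keeps the half-angle phase exactly.
Answer: -1/2 - sqrt(3)/2*e1 e2


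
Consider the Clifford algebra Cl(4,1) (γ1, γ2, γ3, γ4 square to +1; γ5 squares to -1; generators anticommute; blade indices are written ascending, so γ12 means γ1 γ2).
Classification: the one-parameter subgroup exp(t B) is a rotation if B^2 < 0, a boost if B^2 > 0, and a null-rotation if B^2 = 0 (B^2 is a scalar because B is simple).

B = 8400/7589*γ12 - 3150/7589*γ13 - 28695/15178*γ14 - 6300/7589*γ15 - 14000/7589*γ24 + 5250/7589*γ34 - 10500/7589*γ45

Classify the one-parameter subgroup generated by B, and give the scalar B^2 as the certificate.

B^2 term by term: the squares give (8400/7589)^2*(γ12)^2 + (-3150/7589)^2*(γ13)^2 + (-28695/15178)^2*(γ14)^2 + (-6300/7589)^2*(γ15)^2 + (-14000/7589)^2*(γ24)^2 + (5250/7589)^2*(γ34)^2 + (-10500/7589)^2*(γ45)^2 = 70560000/57592921*(-1) + 9922500/57592921*(-1) + 823403025/230371684*(-1) + 39690000/57592921*(+1) + 196000000/57592921*(-1) + 27562500/57592921*(-1) + 110250000/57592921*(+1) = -25/4 (each basis 2-blade squares to minus the product of its generators' squares); cross terms between blades sharing an index anticommute and cancel; the commuting (index-disjoint) pairs give grade-4 terms 2*c*c'*(blade product), which cancel blade by blade — γ1234: 88200000/57592921 - 88200000/57592921 = 0; γ1245: -176400000/57592921 + 176400000/57592921 = 0; γ1345: 66150000/57592921 - 66150000/57592921 = 0 — confirming B is simple. So B^2 = -25/4.
Answer: rotation, certificate B^2 = -25/4. Check the certificate: B^2 = -25/4, and that sign is decisive whatever form B takes.


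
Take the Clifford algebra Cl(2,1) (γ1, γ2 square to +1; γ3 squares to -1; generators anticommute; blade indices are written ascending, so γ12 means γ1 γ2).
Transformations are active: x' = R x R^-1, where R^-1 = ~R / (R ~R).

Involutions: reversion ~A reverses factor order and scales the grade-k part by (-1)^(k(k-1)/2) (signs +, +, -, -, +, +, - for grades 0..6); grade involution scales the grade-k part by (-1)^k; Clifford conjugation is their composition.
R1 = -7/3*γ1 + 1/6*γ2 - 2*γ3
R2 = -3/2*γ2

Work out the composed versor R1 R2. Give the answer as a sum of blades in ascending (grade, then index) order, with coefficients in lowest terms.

Distribute over the terms of R2 (each basis-blade product reordered to ascending indices, repeated generators contracted through their squares):
R1 (-3/2*γ2) = -1/4 + 7/2*γ12 - 3*γ23
Answer: -1/4 + 7/2*γ12 - 3*γ23


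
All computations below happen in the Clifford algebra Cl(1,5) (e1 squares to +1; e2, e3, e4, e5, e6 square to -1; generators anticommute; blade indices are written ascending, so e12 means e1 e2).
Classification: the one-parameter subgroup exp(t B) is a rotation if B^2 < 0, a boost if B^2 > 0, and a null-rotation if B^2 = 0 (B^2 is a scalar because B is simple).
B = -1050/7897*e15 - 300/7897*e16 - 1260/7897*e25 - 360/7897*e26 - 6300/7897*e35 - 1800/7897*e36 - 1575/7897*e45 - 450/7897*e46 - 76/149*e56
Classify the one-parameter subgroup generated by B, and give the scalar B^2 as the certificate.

B^2 term by term: the squares give (-1050/7897)^2*(e15)^2 + (-300/7897)^2*(e16)^2 + (-1260/7897)^2*(e25)^2 + (-360/7897)^2*(e26)^2 + (-6300/7897)^2*(e35)^2 + (-1800/7897)^2*(e36)^2 + (-1575/7897)^2*(e45)^2 + (-450/7897)^2*(e46)^2 + (-76/149)^2*(e56)^2 = 1102500/62362609*(+1) + 90000/62362609*(+1) + 1587600/62362609*(-1) + 129600/62362609*(-1) + 39690000/62362609*(-1) + 3240000/62362609*(-1) + 2480625/62362609*(-1) + 202500/62362609*(-1) + 5776/22201*(-1) = -1 (each basis 2-blade squares to minus the product of its generators' squares); cross terms between blades sharing an index anticommute and cancel; the commuting (index-disjoint) pairs give grade-4 terms 2*c*c'*(blade product), which cancel blade by blade — e1256: -756000/62362609 + 756000/62362609 = 0; e1356: -3780000/62362609 + 3780000/62362609 = 0; e1456: -945000/62362609 + 945000/62362609 = 0; e2356: -4536000/62362609 + 4536000/62362609 = 0; e2456: -1134000/62362609 + 1134000/62362609 = 0; e3456: -5670000/62362609 + 5670000/62362609 = 0 — confirming B is simple. So B^2 = -1.
Answer: rotation, certificate B^2 = -1. The invariant at work: B^2 = -1 is unchanged by conjugation, hence its sign classifies the subgroup whatever basis B is written in.


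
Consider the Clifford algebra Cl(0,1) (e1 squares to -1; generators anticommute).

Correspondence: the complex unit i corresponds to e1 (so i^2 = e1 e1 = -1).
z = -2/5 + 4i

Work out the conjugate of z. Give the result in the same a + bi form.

In blades: z = -2/5 + 4*e1.
Conjugation here is Clifford conjugation: the scalar is fixed and the grade-1 and grade-2 blades all flip sign, giving -2/5 - 4*e1; translating back:
Answer: -2/5 - 4i


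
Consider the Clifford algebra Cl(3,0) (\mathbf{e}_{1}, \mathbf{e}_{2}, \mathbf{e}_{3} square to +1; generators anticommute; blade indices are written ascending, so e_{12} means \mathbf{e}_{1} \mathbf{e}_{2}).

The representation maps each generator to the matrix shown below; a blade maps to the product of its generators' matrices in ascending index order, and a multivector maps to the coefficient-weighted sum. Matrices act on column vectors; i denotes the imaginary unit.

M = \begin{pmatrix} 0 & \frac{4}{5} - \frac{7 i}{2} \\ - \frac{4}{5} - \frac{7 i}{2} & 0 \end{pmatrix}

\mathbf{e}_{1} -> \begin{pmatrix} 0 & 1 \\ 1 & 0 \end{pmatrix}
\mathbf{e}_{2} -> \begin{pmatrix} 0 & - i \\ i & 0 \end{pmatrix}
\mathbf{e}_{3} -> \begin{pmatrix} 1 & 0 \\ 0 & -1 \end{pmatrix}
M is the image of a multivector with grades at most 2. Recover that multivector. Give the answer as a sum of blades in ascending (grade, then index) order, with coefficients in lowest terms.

Method: 1, rho(e_{1}), rho(e_{2}), rho(e_{3}) form a trace-orthogonal basis of the 2x2 complex matrices (tr(X Y) = 2 if X = Y, else 0), so M = m0*1 + m1*rho(e_{1}) + m2*rho(e_{2}) + m3*rho(e_{3}) with m0 = tr(M)/2 = 0, m1 = tr(M rho(e_{1}))/2 = - \frac{7 i}{2}, m2 = tr(M rho(e_{2}))/2 = \frac{4 i}{5}, m3 = tr(M rho(e_{3}))/2 = 0.
Multiplying table entries, the bivector images are rho(e_{12}) = i*rho(e_{3}), rho(e_{13}) = -i*rho(e_{2}), rho(e_{23}) = i*rho(e_{1}); with real blade coefficients the real parts of m0..m3 are the coefficients of 1, e_{1}, e_{2}, e_{3} and the imaginary parts give the bivectors (e_{23}: Im m1, e_{13}: -Im m2, e_{12}: Im m3).
Answer: -\frac{4}{5} e_{13} - \frac{7}{2} e_{23}


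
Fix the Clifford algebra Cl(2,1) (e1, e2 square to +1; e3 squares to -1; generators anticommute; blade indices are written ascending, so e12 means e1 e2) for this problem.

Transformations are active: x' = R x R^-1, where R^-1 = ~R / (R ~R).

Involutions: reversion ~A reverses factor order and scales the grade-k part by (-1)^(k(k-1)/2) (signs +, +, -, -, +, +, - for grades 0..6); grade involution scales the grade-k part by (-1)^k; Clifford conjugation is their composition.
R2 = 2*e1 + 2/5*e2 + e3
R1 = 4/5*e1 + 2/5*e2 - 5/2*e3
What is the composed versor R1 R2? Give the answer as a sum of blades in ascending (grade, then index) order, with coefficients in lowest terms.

Distribute over the terms of R1 (each basis-blade product reordered to ascending indices, repeated generators contracted through their squares):
(4/5*e1) R2 = 8/5 + 8/25*e12 + 4/5*e13
(2/5*e2) R2 = 4/25 - 4/5*e12 + 2/5*e23
(-5/2*e3) R2 = 5/2 + 5*e13 + e23
Summing the partial products and collecting blades:
Answer: 213/50 - 12/25*e12 + 29/5*e13 + 7/5*e23


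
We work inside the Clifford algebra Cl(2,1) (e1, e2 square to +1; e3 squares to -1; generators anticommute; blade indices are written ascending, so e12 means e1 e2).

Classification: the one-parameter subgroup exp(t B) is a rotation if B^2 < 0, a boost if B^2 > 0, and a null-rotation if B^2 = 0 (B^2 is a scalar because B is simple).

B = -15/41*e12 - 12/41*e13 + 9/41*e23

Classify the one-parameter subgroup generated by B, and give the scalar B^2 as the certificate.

B^2 term by term: the squares give (-15/41)^2*(e12)^2 + (-12/41)^2*(e13)^2 + (9/41)^2*(e23)^2 = 225/1681*(-1) + 144/1681*(+1) + 81/1681*(+1) = 0 (each basis 2-blade squares to minus the product of its generators' squares); cross terms between blades sharing an index anticommute and cancel. So B^2 = 0.
Answer: null-rotation, certificate B^2 = 0. Note: conjugating B changes its blade decomposition but never the scalar B^2 = 0, whose sign settles the classification.


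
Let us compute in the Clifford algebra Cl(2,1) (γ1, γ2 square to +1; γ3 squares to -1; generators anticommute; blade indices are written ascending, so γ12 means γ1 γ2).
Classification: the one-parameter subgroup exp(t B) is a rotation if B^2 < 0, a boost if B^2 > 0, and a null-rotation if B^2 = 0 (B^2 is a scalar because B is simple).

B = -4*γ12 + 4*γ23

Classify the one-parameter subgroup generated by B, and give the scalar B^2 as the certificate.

B^2 term by term: the squares give (-4)^2*(γ12)^2 + (4)^2*(γ23)^2 = 16*(-1) + 16*(+1) = 0 (each basis 2-blade squares to minus the product of its generators' squares); cross terms between blades sharing an index anticommute and cancel. So B^2 = 0.
Answer: null-rotation, certificate B^2 = 0. Why this suffices: the scalar 0 survives any versor conjugation, so its sign alone determines the class however B is presented.


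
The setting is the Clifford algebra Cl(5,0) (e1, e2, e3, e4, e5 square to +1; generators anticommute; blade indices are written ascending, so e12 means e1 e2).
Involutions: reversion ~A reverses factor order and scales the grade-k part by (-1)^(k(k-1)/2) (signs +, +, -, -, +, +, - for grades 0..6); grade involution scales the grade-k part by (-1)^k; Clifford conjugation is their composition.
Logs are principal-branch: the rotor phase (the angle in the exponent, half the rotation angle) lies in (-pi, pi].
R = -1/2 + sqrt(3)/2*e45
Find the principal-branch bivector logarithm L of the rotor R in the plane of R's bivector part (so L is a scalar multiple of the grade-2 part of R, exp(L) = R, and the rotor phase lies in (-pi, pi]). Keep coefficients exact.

The scalar part of R is -1/2, and that scalar determines the rotor phase on the principal branch; recovering the unit plane as bivector-part over sine of the phase gives L = phase * plane.
Concretely: cos(phase) = -1/2 gives phase = ±2*pi/3, and since phase/sin(phase) is even the sign is immaterial: L = (phase/sin(phase)) * <R>_2 = (4*sqrt(3)*pi/9) * <R>_2.
Answer: 2*pi/3*e45


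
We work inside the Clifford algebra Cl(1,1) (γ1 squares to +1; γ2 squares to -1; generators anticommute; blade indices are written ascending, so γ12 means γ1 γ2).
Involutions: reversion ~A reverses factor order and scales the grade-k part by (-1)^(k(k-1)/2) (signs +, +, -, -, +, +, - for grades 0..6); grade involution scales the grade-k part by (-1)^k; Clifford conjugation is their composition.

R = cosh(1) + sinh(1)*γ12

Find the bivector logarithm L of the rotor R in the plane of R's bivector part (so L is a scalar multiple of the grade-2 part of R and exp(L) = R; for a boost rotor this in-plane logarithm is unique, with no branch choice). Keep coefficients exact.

The scalar part of R is cosh(1), which determines |rapidity| via cosh; the sign lives in the bivector part, and pairing them (bivector part over sinh of the rapidity = the plane) gives the unique in-plane L = rapidity * plane.
Concretely: cosh(rapidity) = cosh(1) gives rapidity = ±1, and since rapidity/sinh(rapidity) is even the sign is immaterial: L = (rapidity/sinh(rapidity)) * <R>_2 = (1/sinh(1)) * <R>_2.
Answer: γ12


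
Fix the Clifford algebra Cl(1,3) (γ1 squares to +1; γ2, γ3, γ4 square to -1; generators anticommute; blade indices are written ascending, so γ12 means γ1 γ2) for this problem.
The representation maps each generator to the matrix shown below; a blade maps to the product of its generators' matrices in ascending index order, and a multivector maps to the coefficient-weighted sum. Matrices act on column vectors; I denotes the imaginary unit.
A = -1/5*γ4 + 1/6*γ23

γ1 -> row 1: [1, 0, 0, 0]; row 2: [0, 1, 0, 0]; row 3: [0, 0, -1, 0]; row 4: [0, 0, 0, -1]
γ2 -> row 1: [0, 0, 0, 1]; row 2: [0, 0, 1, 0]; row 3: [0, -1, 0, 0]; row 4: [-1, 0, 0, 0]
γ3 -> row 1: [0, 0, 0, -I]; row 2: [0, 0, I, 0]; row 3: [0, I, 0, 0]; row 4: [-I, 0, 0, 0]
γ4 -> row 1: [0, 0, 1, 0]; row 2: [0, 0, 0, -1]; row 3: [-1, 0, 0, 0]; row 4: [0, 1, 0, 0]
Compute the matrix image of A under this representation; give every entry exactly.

Bivector images (products of the table entries): rho(γ23) = rho(γ2)rho(γ3) = row 1: [-I, 0, 0, 0]; row 2: [0, I, 0, 0]; row 3: [0, 0, -I, 0]; row 4: [0, 0, 0, I].
M = (-1/5)*rho(γ4) + (1/6)*rho(γ23), summed entrywise:
Answer: row 1: [-I/6, 0, -1/5, 0]; row 2: [0, I/6, 0, 1/5]; row 3: [1/5, 0, -I/6, 0]; row 4: [0, -1/5, 0, I/6]


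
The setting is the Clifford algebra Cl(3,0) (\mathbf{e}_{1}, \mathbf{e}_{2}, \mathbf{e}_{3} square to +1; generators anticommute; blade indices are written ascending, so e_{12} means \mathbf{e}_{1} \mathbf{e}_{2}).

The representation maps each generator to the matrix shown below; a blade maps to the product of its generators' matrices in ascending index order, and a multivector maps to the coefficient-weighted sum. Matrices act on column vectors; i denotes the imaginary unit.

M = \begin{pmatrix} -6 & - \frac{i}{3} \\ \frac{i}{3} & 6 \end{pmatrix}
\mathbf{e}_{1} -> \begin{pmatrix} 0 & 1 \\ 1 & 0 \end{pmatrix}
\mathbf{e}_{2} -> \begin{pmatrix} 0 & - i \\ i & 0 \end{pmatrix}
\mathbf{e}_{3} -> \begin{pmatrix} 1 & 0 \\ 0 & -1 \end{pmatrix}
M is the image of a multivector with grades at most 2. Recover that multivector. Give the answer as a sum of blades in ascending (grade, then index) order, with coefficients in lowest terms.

Method: 1, rho(e_{1}), rho(e_{2}), rho(e_{3}) form a trace-orthogonal basis of the 2x2 complex matrices (tr(X Y) = 2 if X = Y, else 0), so M = m0*1 + m1*rho(e_{1}) + m2*rho(e_{2}) + m3*rho(e_{3}) with m0 = tr(M)/2 = 0, m1 = tr(M rho(e_{1}))/2 = 0, m2 = tr(M rho(e_{2}))/2 = \frac{1}{3}, m3 = tr(M rho(e_{3}))/2 = -6.
Multiplying table entries, the bivector images are rho(e_{12}) = i*rho(e_{3}), rho(e_{13}) = -i*rho(e_{2}), rho(e_{23}) = i*rho(e_{1}); with real blade coefficients the real parts of m0..m3 are the coefficients of 1, e_{1}, e_{2}, e_{3} and the imaginary parts give the bivectors (e_{23}: Im m1, e_{13}: -Im m2, e_{12}: Im m3).
Answer: \frac{1}{3} e_{2} - 6 e_{3}


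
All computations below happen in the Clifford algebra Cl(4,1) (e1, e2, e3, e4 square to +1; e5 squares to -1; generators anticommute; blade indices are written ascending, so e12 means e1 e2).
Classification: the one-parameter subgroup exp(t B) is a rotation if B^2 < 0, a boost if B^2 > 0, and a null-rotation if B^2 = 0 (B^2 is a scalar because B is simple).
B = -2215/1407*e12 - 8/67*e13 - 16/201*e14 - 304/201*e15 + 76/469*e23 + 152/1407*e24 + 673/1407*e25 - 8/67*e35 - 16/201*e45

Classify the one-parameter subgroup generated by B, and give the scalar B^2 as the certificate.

B^2 term by term: the squares give (-2215/1407)^2*(e12)^2 + (-8/67)^2*(e13)^2 + (-16/201)^2*(e14)^2 + (-304/201)^2*(e15)^2 + (76/469)^2*(e23)^2 + (152/1407)^2*(e24)^2 + (673/1407)^2*(e25)^2 + (-8/67)^2*(e35)^2 + (-16/201)^2*(e45)^2 = 4906225/1979649*(-1) + 64/4489*(-1) + 256/40401*(-1) + 92416/40401*(+1) + 5776/219961*(-1) + 23104/1979649*(-1) + 452929/1979649*(+1) + 64/4489*(+1) + 256/40401*(+1) = 0 (each basis 2-blade squares to minus the product of its generators' squares); cross terms between blades sharing an index anticommute and cancel; the commuting (index-disjoint) pairs give grade-4 terms 2*c*c'*(blade product), which cancel blade by blade — e1234: 2432/94269 - 2432/94269 = 0; e1235: 35440/94269 + 10768/94269 - 46208/94269 = 0; e1245: 70880/282807 + 21536/282807 - 92416/282807 = 0; e1345: 256/13467 - 256/13467 = 0; e2345: -2432/94269 + 2432/94269 = 0 — confirming B is simple. So B^2 = 0.
Answer: null-rotation, certificate B^2 = 0. The invariant at work: B^2 = 0 is unchanged by conjugation, hence its sign classifies the subgroup whatever basis B is written in.


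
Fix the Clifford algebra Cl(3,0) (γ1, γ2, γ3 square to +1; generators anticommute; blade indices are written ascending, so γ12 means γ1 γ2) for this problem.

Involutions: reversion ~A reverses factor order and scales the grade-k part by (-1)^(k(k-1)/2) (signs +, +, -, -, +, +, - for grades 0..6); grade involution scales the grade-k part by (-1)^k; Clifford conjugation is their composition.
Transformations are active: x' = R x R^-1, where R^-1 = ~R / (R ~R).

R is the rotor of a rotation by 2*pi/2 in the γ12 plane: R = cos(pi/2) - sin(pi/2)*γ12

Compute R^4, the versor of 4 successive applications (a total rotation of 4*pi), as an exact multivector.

The rotor phase is half the rotation angle and phases add under composition, so 4 steps in the γ12 plane accumulate phase 4*(pi/2) = 2*pi: R^4 = cos(2*pi) - sin(2*pi)*γ12.
cos(2*pi) = 1 and sin(2*pi) = 0, so R^4 = 1. The total rotation 4*pi is 2 full turns, so every vector returns to itself, yet the rotor is +1, back on the identity sheet (an even number of 2*pi turns).
Answer: 1


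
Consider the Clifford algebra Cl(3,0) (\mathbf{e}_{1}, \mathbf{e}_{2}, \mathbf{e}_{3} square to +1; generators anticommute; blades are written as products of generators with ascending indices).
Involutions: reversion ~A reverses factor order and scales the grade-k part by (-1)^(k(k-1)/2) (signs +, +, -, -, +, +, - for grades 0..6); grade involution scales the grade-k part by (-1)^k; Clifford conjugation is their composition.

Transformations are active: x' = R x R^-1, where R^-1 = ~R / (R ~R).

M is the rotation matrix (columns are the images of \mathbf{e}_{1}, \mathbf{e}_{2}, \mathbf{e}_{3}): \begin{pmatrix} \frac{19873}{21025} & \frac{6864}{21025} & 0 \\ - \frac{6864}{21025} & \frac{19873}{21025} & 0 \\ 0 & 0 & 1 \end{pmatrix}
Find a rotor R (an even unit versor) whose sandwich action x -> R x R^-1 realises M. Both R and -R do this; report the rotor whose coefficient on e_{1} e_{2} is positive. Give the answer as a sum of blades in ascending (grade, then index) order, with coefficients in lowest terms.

Method: write R = a + b12*e_{1} e_{2} + b13*e_{1} e_{3} + b23*e_{2} e_{3} with a^2 + b12^2 + b13^2 + b23^2 = 1 (so R^-1 = ~R). Expanding the columns R e_j ~R gives tr M = 4a^2 - 1 and, from the antisymmetric part, M21 - M12 = -4a*b12, M13 - M31 = 4a*b13, M32 - M23 = -4a*b23.
Here tr M = \frac{60771}{21025}, so a^2 = (1 + tr M)/4 = \frac{20449}{21025} and a = ±\frac{143}{145}. Taking a = \frac{143}{145}: M21 - M12 = -\frac{13728}{21025}, M13 - M31 = 0, M32 - M23 = 0, giving b12 = \frac{24}{145}, b13 = 0, b23 = 0, i.e. R = \frac{143}{145} + \frac{24}{145} e_{1} e_{2}.
Its e_{1} e_{2} coefficient is already positive.
Answer: \frac{143}{145} + \frac{24}{145} e_{1} e_{2}. Key observation: the double cover Spin(3) -> SO(3) sends R and -R to the same matrix (trace \frac{60771}{21025} here), so the stated sign of the e_{1} e_{2} coefficient is what selects one sheet.


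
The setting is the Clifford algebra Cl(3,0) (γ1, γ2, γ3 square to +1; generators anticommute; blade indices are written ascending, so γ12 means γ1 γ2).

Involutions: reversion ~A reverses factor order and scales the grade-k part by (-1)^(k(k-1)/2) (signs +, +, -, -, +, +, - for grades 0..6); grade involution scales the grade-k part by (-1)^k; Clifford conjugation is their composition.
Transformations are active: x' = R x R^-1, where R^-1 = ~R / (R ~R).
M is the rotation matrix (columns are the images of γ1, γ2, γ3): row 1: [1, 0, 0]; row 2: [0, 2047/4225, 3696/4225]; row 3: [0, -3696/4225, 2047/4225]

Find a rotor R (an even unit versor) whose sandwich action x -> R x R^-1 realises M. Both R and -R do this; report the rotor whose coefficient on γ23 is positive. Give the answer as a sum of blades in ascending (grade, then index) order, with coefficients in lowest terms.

Method: write R = a + b12*γ12 + b13*γ13 + b23*γ23 with a^2 + b12^2 + b13^2 + b23^2 = 1 (so R^-1 = ~R). Expanding the columns R e_j ~R gives tr M = 4a^2 - 1 and, from the antisymmetric part, M21 - M12 = -4a*b12, M13 - M31 = 4a*b13, M32 - M23 = -4a*b23.
Here tr M = 8319/4225, so a^2 = (1 + tr M)/4 = 3136/4225 and a = ±56/65. Taking a = 56/65: M21 - M12 = 0, M13 - M31 = 0, M32 - M23 = -7392/4225, giving b12 = 0, b13 = 0, b23 = 33/65, i.e. R = 56/65 + 33/65*γ23.
Its γ23 coefficient is already positive.
Answer: 56/65 + 33/65*γ23. Key observation: the double cover Spin(3) -> SO(3) sends R and -R to the same matrix (trace 8319/4225 here), so the stated sign of the γ23 coefficient is what selects one sheet.


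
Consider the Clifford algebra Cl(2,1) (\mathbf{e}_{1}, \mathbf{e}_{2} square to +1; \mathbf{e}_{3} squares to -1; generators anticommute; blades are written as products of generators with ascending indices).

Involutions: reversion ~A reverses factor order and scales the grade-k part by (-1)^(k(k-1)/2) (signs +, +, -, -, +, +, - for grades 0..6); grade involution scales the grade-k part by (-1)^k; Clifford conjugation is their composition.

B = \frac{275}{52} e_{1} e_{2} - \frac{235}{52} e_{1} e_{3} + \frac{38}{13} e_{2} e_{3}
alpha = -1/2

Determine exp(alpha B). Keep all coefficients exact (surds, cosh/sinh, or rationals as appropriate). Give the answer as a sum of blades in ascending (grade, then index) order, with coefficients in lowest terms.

B^2 term by term: the squares give (\frac{275}{52})^2*(e_{1} e_{2})^2 + (-\frac{235}{52})^2*(e_{1} e_{3})^2 + (\frac{38}{13})^2*(e_{2} e_{3})^2 = \frac{75625}{2704}*(-1) + \frac{55225}{2704}*(+1) + \frac{1444}{169}*(+1) = 1 (each basis 2-blade squares to minus the product of its generators' squares); cross terms between blades sharing an index anticommute and cancel. So B^2 = 1.
B^2 = 1 — the series telescopes hyperbolically here: l = 1, alpha*l = - \frac{1}{2}, so exp(alpha B) = cosh(- \frac{1}{2}) + (sinh(- \frac{1}{2})/1)*B = \cosh{\left(\frac{1}{2} \right)} + (- \sinh{\left(\frac{1}{2} \right)})*B.
Answer: \cosh{\left(\frac{1}{2} \right)} - \frac{275 \sinh{\left(\frac{1}{2} \right)}}{52} e_{1} e_{2} + \frac{235 \sinh{\left(\frac{1}{2} \right)}}{52} e_{1} e_{3} - \frac{38 \sinh{\left(\frac{1}{2} \right)}}{13} e_{2} e_{3}


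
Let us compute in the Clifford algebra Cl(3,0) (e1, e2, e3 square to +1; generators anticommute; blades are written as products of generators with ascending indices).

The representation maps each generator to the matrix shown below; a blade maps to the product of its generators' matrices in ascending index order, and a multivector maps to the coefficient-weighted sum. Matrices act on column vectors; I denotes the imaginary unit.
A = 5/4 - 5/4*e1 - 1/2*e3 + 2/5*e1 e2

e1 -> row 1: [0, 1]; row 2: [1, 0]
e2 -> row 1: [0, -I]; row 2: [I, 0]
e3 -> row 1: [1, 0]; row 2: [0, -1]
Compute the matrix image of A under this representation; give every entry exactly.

Bivector images (products of the table entries): rho(e1 e2) = rho(e1)rho(e2) = row 1: [I, 0]; row 2: [0, -I].
M = (5/4)*1 + (-5/4)*rho(e1) + (-1/2)*rho(e3) + (2/5)*rho(e1 e2), summed entrywise (1 is the identity matrix):
Answer: row 1: [3/4 + 2*I/5, -5/4]; row 2: [-5/4, 7/4 - 2*I/5]


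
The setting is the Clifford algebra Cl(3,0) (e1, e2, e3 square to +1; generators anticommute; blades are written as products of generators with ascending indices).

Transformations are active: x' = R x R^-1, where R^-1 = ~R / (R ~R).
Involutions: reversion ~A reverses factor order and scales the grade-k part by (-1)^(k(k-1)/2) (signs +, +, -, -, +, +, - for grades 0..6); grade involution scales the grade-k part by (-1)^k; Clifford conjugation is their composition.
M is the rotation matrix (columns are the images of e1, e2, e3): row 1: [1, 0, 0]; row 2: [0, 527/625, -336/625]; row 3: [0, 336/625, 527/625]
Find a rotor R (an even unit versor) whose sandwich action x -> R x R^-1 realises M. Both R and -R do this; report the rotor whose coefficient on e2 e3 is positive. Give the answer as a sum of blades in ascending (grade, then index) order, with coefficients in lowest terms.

Method: write R = a + b12*e1 e2 + b13*e1 e3 + b23*e2 e3 with a^2 + b12^2 + b13^2 + b23^2 = 1 (so R^-1 = ~R). Expanding the columns R e_j ~R gives tr M = 4a^2 - 1 and, from the antisymmetric part, M21 - M12 = -4a*b12, M13 - M31 = 4a*b13, M32 - M23 = -4a*b23.
Here tr M = 1679/625, so a^2 = (1 + tr M)/4 = 576/625 and a = ±24/25. Taking a = 24/25: M21 - M12 = 0, M13 - M31 = 0, M32 - M23 = 672/625, giving b12 = 0, b13 = 0, b23 = -7/25, i.e. R = 24/25 - 7/25*e2 e3.
Its e2 e3 coefficient is negative, so report the other preimage -R.
Answer: -24/25 + 7/25*e2 e3. Note: both R and -R realise this M (trace 1679/625); the covering map identifies them, and the e2 e3-coefficient sign is the tie-breaker.


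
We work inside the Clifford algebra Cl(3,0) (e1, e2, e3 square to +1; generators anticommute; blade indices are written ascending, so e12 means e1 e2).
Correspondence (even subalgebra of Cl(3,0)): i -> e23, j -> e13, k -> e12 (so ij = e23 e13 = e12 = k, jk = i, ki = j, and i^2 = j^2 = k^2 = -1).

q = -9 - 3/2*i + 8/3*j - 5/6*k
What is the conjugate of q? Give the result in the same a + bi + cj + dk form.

In blades: q = -9 - 5/6*e12 + 8/3*e13 - 3/2*e23.
Quaternion conjugation is reversion on the even subalgebra: the scalar is fixed and every grade-2 blade flips sign, giving -9 + 5/6*e12 - 8/3*e13 + 3/2*e23; translating back:
Answer: -9 + 3/2*i - 8/3*j + 5/6*k


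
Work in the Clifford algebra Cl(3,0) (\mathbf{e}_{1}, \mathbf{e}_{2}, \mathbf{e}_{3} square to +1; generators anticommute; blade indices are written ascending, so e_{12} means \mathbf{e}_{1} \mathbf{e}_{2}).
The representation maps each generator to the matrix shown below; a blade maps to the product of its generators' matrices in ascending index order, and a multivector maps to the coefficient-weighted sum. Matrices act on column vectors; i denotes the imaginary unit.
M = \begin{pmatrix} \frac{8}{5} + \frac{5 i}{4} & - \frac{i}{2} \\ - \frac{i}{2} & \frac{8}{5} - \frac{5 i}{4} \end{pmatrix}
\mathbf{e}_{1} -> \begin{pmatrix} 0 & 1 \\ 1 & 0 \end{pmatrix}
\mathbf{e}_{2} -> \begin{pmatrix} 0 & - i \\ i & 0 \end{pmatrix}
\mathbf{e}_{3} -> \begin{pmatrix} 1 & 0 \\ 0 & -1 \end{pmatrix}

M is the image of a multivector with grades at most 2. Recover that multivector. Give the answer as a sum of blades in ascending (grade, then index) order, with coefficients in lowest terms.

Method: 1, rho(e_{1}), rho(e_{2}), rho(e_{3}) form a trace-orthogonal basis of the 2x2 complex matrices (tr(X Y) = 2 if X = Y, else 0), so M = m0*1 + m1*rho(e_{1}) + m2*rho(e_{2}) + m3*rho(e_{3}) with m0 = tr(M)/2 = \frac{8}{5}, m1 = tr(M rho(e_{1}))/2 = - \frac{i}{2}, m2 = tr(M rho(e_{2}))/2 = 0, m3 = tr(M rho(e_{3}))/2 = \frac{5 i}{4}.
Multiplying table entries, the bivector images are rho(e_{12}) = i*rho(e_{3}), rho(e_{13}) = -i*rho(e_{2}), rho(e_{23}) = i*rho(e_{1}); with real blade coefficients the real parts of m0..m3 are the coefficients of 1, e_{1}, e_{2}, e_{3} and the imaginary parts give the bivectors (e_{23}: Im m1, e_{13}: -Im m2, e_{12}: Im m3).
Answer: \frac{8}{5} + \frac{5}{4} e_{12} - \frac{1}{2} e_{23}


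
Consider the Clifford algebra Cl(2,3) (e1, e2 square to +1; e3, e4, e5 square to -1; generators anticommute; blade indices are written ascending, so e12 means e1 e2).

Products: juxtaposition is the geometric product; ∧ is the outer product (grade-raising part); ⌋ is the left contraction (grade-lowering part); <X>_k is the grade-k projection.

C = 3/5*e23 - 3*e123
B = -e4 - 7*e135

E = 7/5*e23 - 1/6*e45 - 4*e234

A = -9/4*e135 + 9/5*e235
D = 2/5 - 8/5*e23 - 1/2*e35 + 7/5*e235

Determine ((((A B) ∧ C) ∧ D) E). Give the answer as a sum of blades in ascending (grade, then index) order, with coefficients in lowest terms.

step 1: -63/4 - 63/5*e12 - 9/4*e1345 + 9/5*e2345
step 2: -189/20*e23 + 189/4*e123
step 3: -189/50*e23 + 189/10*e123
step 4: -1323/250 + 1323/50*e1 + 378/25*e4 - 378/5*e14 + 63/100*e2345 - 63/20*e12345
Answer: -1323/250 + 1323/50*e1 + 378/25*e4 - 378/5*e14 + 63/100*e2345 - 63/20*e12345


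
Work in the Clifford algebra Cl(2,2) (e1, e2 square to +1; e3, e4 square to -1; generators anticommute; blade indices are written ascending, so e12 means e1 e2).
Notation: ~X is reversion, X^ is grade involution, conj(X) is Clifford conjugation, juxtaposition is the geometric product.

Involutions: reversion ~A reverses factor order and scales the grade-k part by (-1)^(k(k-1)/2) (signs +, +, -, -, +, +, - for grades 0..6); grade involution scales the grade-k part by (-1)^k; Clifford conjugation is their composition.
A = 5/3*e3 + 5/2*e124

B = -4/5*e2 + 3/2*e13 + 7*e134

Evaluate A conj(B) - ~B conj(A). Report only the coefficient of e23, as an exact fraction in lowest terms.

first term: -5/2*e1 + 29/3*e14 + 97/6*e23 + 15/4*e234
second term: -5/2*e1 + 41/3*e14 + 113/6*e23 - 15/4*e234
Answer: -8/3


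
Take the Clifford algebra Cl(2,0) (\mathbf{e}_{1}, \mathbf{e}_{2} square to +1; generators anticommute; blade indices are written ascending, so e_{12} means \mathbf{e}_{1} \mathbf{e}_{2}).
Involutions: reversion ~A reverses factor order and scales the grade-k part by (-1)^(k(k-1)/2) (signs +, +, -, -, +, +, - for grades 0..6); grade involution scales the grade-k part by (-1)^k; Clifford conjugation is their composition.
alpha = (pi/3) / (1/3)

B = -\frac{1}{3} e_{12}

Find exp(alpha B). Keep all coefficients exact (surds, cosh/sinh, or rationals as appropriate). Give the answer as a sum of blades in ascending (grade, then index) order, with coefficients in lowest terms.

B^2 = (-\frac{1}{3})^2*(e_{12})^2 = \frac{1}{9}*(-1) = -\frac{1}{9} (a basis 2-blade squares to minus the product of its generators' squares).
B^2 = -\frac{1}{9} — since the square is negative, the closed form is circular: l = \frac{1}{3}, alpha*l = \frac{\pi}{3}, so exp(alpha B) = cos(\frac{\pi}{3}) + (sin(\frac{\pi}{3})/(\frac{1}{3}))*B = \frac{1}{2} + (\frac{3 \sqrt{3}}{2})*B.
Answer: \frac{1}{2} - \frac{\sqrt{3}}{2} e_{12}


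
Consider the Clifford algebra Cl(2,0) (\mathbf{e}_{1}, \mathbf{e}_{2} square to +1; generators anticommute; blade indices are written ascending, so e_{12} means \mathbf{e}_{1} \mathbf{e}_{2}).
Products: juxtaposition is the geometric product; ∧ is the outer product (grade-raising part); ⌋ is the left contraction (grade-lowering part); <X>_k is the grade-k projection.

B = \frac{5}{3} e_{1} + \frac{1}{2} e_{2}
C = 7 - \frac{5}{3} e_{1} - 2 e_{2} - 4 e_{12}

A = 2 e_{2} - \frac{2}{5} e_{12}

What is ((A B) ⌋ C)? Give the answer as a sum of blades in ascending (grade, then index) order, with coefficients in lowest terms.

step 1: 1 - \frac{1}{5} e_{1} + \frac{2}{3} e_{2} - \frac{10}{3} e_{12}
step 2: -\frac{22}{3} + e_{1} - \frac{6}{5} e_{2} - 4 e_{12}
Answer: -\frac{22}{3} + e_{1} - \frac{6}{5} e_{2} - 4 e_{12}


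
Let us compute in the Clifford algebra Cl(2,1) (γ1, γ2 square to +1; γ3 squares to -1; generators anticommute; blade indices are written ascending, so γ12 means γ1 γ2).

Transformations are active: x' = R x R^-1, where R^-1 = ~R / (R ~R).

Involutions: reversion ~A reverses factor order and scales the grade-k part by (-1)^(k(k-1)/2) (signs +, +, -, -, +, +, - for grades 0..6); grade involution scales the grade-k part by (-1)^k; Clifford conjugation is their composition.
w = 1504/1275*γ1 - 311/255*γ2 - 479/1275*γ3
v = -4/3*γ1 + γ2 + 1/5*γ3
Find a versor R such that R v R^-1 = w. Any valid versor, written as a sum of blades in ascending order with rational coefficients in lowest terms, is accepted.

A norm check does it: q(v) = q(w) = 616/225, hence R = v + w = -196/1275*γ1 - 56/255*γ2 - 224/1275*γ3 realises the map — parallel part kept, (v - w)/2 negated, v carried to w.
Answer: -196/1275*γ1 - 56/255*γ2 - 224/1275*γ3


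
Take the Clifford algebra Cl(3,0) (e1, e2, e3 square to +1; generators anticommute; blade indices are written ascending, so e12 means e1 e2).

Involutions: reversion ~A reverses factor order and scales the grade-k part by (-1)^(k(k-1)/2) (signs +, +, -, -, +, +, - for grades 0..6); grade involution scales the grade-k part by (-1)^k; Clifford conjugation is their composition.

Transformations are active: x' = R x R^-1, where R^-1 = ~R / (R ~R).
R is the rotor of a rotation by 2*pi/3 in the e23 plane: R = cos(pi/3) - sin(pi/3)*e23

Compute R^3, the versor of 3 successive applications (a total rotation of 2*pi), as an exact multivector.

The rotor phase is half the rotation angle and phases add under composition, so 3 steps in the e23 plane accumulate phase 3*(pi/3) = pi: R^3 = cos(pi) - sin(pi)*e23.
cos(pi) = -1 and sin(pi) = 0, so R^3 = -1. The total rotation 2*pi is 1 full turn, so every vector returns to itself, yet the rotor is -1, on the OTHER sheet of the double cover (an odd number of 2*pi turns).
Answer: -1


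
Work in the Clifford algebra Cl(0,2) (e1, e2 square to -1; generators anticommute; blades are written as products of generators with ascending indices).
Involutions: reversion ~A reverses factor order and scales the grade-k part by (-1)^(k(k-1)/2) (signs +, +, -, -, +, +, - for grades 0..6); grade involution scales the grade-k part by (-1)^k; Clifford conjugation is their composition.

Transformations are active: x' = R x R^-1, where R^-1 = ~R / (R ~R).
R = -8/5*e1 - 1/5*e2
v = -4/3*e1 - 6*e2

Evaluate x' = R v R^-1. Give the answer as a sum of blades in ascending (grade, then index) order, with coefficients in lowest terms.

~R = -8/5*e1 - 1/5*e2, and R ~R = -13/5, so R^-1 = ~R / (-13/5).
R v = -10/3 + 28/3*e1 e2
Answer: -36/13*e1 + 214/39*e2
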